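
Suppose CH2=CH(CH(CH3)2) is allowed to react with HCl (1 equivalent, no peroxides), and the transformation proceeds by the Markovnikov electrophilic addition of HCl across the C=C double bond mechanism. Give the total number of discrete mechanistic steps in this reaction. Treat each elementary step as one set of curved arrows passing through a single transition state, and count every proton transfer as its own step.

3

Step 1: The π electrons of the C=C bond attack a proton of HCl; Markovnikov addition places the new C–H on the less-substituted alkene carbon, so the positive charge ends up on the more-substituted carbon — a secondary carbocation. The H–Cl bond breaks heterolytically, releasing Cl⁻.
Step 2: A 1,2-hydride shift from the adjacent isopropyl carbon moves the positive charge from the secondary centre to an adjacent carbon, generating a more stable tertiary carbocation.
Step 3: Nucleophilic attack by Cl⁻ on the carbocation completes the addition, giving R–Cl.
Total: 3 elementary steps.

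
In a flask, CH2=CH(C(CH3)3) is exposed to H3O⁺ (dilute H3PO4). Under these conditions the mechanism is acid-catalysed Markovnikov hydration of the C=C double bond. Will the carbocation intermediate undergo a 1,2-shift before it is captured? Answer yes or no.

yes

The first-formed carbocation is secondary.
The adjacent tert-butyl carbon has no hydrogen but bears methyl groups; migration of one methyl with its bonding pair (a 1,2-methyl shift) places the charge on a tertiary centre.
Tertiary is more stable than secondary, so the shift occurs.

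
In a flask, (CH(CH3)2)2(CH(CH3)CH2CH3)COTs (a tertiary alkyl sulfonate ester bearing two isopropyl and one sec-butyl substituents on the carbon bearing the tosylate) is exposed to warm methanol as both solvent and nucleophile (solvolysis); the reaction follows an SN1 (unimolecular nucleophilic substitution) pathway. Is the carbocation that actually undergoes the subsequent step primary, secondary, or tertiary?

Step 1: Unassisted departure of TsO⁻ (taking the C–O bonding pair) generates a tertiary carbocation.
No single 1,2-shift to an adjacent carbon would give a more-substituted cation, so no rearrangement occurs.

tertiary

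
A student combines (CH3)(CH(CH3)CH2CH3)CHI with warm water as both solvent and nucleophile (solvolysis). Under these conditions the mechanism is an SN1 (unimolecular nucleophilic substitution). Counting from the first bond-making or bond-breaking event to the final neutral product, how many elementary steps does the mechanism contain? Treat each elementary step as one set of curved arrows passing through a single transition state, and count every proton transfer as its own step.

Step 1: Rate-determining heterolysis of the C–I bond gives I⁻ and a secondary carbocation.
Step 2: A 1,2-hydride shift from the adjacent sec-butyl carbon moves the positive charge from the secondary centre to an adjacent carbon, generating a more stable tertiary carbocation.
Step 3: H2O donates an oxygen lone pair into the empty p orbital of the cation, giving a protonated alcohol (an oxonium ion).
Step 4: Deprotonation of the oxonium oxygen by solvent water yields the neutral alcohol.
Total: 4 elementary steps.

4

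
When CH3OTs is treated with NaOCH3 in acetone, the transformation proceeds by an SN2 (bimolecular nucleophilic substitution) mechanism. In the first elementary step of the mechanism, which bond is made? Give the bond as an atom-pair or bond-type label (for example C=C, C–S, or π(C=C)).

Step 1: Backside attack by CH3O⁻ on the carbon bearing the tosylate: the new C–O bond forms as the C–O bond breaks, with Walden inversion at carbon.
The bond formed in this step is the C–O bond.

C–O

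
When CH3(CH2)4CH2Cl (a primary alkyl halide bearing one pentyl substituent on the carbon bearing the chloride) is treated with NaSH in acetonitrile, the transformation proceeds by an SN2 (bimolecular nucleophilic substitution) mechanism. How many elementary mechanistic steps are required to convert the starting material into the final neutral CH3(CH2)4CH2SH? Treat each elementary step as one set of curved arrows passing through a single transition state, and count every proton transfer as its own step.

Step 1: HS⁻ attacks the back face of the α-carbon while Cl⁻ departs with the C–Cl bonding pair — a single concerted displacement through a pentacoordinate transition state.
Total: 1 elementary step.

1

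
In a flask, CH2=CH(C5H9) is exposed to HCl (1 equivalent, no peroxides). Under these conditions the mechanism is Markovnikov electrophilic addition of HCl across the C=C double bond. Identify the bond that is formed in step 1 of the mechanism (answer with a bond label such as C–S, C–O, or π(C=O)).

C–H

Step 1: The π electrons of the C=C bond attack a proton of HCl; Markovnikov addition places the new C–H on the less-substituted alkene carbon, so the positive charge ends up on the more-substituted carbon — a secondary carbocation. The H–Cl bond breaks heterolytically, releasing Cl⁻.
The bond formed in this step is the C–H bond.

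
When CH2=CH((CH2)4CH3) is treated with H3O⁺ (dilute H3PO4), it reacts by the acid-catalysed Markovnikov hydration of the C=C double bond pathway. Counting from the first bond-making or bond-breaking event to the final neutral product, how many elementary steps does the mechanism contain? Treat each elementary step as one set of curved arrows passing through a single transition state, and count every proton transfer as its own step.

Step 1: Electrophilic addition begins with the π(C=C) electrons forming a bond to the proton of H3O⁺. Following Markovnikov's rule, the resulting cation is secondary. H2O is released.
(No 1,2-shift: no single shift to an adjacent carbon would give a more stable cation.)
Step 2: Nucleophilic capture of the cation by H2O produces the protonated alcohol (an oxonium ion).
Step 3: Proton transfer from the O–H of the oxonium ion to H2O completes the catalytic cycle and yields the alcohol.
Total: 3 elementary steps.

3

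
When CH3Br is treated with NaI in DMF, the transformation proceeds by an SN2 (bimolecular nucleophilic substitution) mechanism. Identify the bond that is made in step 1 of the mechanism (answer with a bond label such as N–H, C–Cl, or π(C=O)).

C–I

Step 1: Backside attack by I⁻ on the carbon bearing the bromide: the new C–I bond forms as the C–Br bond breaks, with Walden inversion at carbon.
The bond formed in this step is the C–I bond.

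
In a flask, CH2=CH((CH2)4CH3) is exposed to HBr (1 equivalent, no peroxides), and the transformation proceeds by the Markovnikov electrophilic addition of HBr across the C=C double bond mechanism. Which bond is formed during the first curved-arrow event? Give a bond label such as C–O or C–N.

Step 1: Protonation of the alkene by HBr: the π bond acts as the nucleophile and picks up H⁺, giving the more stable (Markovnikov) secondary carbocation. The H–Br bond breaks heterolytically, releasing Br⁻.
The bond formed in this step is the C–H bond.

C–H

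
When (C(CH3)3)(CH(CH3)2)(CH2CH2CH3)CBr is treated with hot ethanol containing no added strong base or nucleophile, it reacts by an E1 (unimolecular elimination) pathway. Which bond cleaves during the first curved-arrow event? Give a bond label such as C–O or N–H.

C–Br

Step 1: Ionisation: the C–Br σ-bond cleaves heterolytically; both bonding electrons depart with Br⁻, leaving a tertiary carbocation at the α-carbon.
The bond broken in this step is the C–Br bond.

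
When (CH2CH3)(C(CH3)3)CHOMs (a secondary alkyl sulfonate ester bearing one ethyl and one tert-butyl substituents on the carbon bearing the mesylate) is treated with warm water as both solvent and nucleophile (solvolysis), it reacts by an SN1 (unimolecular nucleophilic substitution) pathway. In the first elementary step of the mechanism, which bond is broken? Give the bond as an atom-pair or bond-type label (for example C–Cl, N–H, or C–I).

Step 1: The C–O bond breaks with both electrons going to the mesylate; MsO⁻ leaves and a secondary carbocation remains.
The bond broken in this step is the C–O bond.

C–O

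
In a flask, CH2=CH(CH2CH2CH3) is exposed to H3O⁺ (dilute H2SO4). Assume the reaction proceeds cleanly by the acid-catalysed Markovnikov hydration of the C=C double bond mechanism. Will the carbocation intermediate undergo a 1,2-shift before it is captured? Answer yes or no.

no

The first-formed carbocation is secondary.
No single 1,2-shift to an adjacent carbon would produce a more-substituted cation than the one already present, so no rearrangement occurs.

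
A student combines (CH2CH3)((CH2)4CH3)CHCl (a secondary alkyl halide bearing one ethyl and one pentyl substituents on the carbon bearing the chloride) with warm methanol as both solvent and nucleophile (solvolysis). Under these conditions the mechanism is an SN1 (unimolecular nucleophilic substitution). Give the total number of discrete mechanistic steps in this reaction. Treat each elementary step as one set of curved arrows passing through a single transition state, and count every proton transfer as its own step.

Step 1: Unassisted departure of Cl⁻ (taking the C–Cl bonding pair) generates a secondary carbocation.
(No 1,2-shift: no single shift to an adjacent carbon would give a more stable cation.)
Step 2: Nucleophilic capture: the oxygen of CH3OH bonds to the cationic carbon, producing an oxonium-ion intermediate.
Step 3: A second solvent molecule removes the proton on oxygen, giving the neutral ether product.
Total: 3 elementary steps.

3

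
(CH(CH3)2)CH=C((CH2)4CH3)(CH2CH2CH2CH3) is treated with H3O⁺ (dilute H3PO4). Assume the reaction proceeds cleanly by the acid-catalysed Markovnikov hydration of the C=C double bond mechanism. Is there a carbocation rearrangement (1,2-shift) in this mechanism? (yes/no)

The first-formed carbocation is tertiary.
No single 1,2-shift to an adjacent carbon would produce a more-substituted cation than the one already present, so no rearrangement occurs.

no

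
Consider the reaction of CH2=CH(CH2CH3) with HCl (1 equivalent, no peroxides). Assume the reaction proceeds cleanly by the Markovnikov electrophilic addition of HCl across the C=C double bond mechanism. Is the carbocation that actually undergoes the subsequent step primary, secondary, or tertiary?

Step 1: Protonation of the alkene by HCl: the π bond acts as the nucleophile and picks up H⁺, giving the more stable (Markovnikov) secondary carbocation. The H–Cl bond breaks heterolytically, releasing Cl⁻.
No single 1,2-shift to an adjacent carbon would give a more-substituted cation, so no rearrangement occurs.

secondary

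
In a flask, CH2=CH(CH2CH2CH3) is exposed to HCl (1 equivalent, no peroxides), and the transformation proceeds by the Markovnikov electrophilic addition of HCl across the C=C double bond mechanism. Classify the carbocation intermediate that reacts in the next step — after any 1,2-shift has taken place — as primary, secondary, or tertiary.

Step 1: Electrophilic addition begins with the π(C=C) electrons forming a bond to the proton of HCl. Following Markovnikov's rule, the resulting cation is secondary. The H–Cl bond breaks heterolytically, releasing Cl⁻.
No single 1,2-shift to an adjacent carbon would give a more-substituted cation, so no rearrangement occurs.

secondary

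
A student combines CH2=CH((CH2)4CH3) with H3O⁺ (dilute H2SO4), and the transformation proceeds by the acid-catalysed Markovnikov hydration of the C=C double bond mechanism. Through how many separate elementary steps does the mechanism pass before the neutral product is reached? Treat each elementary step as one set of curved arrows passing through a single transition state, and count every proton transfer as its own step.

Step 1: Protonation of the alkene by H3O⁺: the π bond acts as the nucleophile and picks up H⁺, giving the more stable (Markovnikov) secondary carbocation. H2O is released.
(No 1,2-shift: no single shift to an adjacent carbon would give a more stable cation.)
Step 2: Nucleophilic capture of the cation by H2O produces the protonated alcohol (an oxonium ion).
Step 3: Proton transfer from the O–H of the oxonium ion to H2O completes the catalytic cycle and yields the alcohol.
Total: 3 elementary steps.

3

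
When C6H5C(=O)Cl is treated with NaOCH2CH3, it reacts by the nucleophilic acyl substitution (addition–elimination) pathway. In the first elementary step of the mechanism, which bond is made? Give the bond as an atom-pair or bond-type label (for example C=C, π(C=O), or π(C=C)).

C–O

Step 1: CH3CH2O⁻ adds to the carbonyl carbon; the C=O π electrons shift onto oxygen and a tetrahedral alkoxide intermediate forms.
The bond formed in this step is the C–O bond.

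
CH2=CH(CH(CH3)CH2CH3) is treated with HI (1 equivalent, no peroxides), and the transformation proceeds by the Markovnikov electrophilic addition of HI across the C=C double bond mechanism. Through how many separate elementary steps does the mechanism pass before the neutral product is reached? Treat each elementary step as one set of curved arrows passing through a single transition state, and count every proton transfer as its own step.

Step 1: Protonation of the alkene by HI: the π bond acts as the nucleophile and picks up H⁺, giving the more stable (Markovnikov) secondary carbocation. The H–I bond breaks heterolytically, releasing I⁻.
Step 2: A 1,2-hydride shift from the adjacent sec-butyl carbon moves the positive charge from the secondary centre to an adjacent carbon, generating a more stable tertiary carbocation.
Step 3: Nucleophilic attack by I⁻ on the carbocation completes the addition, giving R–I.
Total: 3 elementary steps.

3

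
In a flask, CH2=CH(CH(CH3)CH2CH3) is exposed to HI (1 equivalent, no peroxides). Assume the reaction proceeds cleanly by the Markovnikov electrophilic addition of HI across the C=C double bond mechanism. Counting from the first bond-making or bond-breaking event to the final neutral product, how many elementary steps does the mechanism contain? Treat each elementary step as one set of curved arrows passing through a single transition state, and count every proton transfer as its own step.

Step 1: Electrophilic addition begins with the π(C=C) electrons forming a bond to the proton of HI. Following Markovnikov's rule, the resulting cation is secondary. The H–I bond breaks heterolytically, releasing I⁻.
Step 2: Carbocation rearrangement: a 1,2-hydride shift from the adjacent sec-butyl carbon converts the initially-formed secondary cation into the more stable tertiary cation.
Step 3: Nucleophilic attack by I⁻ on the carbocation completes the addition, giving R–I.
Total: 3 elementary steps.

3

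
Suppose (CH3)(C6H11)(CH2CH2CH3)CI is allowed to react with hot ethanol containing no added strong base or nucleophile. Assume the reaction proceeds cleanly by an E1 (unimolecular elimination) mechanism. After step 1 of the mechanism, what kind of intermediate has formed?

Step 1: Ionisation: the C–I σ-bond cleaves heterolytically; both bonding electrons depart with I⁻, leaving a tertiary carbocation at the α-carbon.
After step 1 the species present is a tertiary carbocation.

tertiary carbocation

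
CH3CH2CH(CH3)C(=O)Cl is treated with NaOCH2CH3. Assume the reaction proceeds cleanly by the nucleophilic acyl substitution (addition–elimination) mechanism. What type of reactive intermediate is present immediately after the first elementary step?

tetrahedral intermediate

Step 1: Nucleophilic addition of CH3CH2O⁻ to the acyl carbon breaks the π(C=O) bond and yields a tetrahedral, anionic intermediate.
After step 1 the species present is a tetrahedral intermediate.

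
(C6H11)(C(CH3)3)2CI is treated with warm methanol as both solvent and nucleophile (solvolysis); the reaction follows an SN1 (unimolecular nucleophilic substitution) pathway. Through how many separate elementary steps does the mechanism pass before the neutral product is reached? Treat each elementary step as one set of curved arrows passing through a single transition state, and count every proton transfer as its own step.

3

Step 1: Ionisation: the C–I σ-bond cleaves heterolytically; both bonding electrons depart with I⁻, leaving a tertiary carbocation at the α-carbon.
(No 1,2-shift: no single shift to an adjacent carbon would give a more stable cation.)
Step 2: A lone pair on the oxygen of CH3OH attacks the carbocation, forming a new C–O σ-bond and an oxonium ion.
Step 3: Proton transfer from the O–H of the oxonium ion to a solvent molecule delivers the neutral ether.
Total: 3 elementary steps.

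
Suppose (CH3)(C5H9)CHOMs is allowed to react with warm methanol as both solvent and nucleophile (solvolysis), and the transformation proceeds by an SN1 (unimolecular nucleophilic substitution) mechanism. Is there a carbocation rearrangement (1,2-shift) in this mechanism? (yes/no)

yes

The first-formed carbocation is secondary.
The adjacent cyclopentyl carbon already bears 2 other carbon substituents and has a hydrogen to migrate; after a 1,2-hydride shift from that carbon the positive charge sits on a tertiary centre.
Tertiary is more stable than secondary, so the shift occurs.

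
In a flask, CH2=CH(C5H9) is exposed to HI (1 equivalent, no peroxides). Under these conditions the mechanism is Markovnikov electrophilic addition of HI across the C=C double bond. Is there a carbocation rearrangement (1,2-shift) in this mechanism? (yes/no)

The first-formed carbocation is secondary.
The adjacent cyclopentyl carbon already bears 2 other carbon substituents and has a hydrogen to migrate; after a 1,2-hydride shift from that carbon the positive charge sits on a tertiary centre.
Tertiary is more stable than secondary, so the shift occurs.

yes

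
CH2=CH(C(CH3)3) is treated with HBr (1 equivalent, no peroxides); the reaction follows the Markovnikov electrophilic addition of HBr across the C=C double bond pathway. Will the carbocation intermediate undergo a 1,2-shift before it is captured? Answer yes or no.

The first-formed carbocation is secondary.
The adjacent tert-butyl carbon has no hydrogen but bears methyl groups; migration of one methyl with its bonding pair (a 1,2-methyl shift) places the charge on a tertiary centre.
Tertiary is more stable than secondary, so the shift occurs.

yes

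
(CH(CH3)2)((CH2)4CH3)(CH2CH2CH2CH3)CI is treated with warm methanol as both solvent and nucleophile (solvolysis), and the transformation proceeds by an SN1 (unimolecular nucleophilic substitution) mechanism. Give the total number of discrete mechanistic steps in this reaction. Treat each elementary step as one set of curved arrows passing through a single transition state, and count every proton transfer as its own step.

3

Step 1: Unassisted departure of I⁻ (taking the C–I bonding pair) generates a tertiary carbocation.
(No 1,2-shift: no single shift to an adjacent carbon would give a more stable cation.)
Step 2: CH3OH donates an oxygen lone pair into the empty p orbital of the cation, giving a protonated ether (an oxonium ion).
Step 3: Proton transfer from the O–H of the oxonium ion to a solvent molecule delivers the neutral ether.
Total: 3 elementary steps.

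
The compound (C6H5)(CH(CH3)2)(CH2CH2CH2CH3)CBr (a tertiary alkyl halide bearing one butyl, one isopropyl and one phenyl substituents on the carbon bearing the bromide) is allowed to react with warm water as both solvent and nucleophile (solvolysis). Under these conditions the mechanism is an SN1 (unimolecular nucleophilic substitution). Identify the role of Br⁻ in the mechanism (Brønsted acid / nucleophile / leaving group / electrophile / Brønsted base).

Step 1: Ionisation: the C–Br σ-bond cleaves heterolytically; both bonding electrons depart with Br⁻, leaving a tertiary carbocation at the α-carbon.
Br⁻ departs with both electrons of the breaking σ-bond — that is the definition of a leaving group.

leaving group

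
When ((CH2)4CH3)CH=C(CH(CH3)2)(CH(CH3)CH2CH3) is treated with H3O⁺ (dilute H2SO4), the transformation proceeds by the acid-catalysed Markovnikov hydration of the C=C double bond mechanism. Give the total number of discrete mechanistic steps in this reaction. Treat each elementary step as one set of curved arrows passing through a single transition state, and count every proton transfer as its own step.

3

Step 1: Protonation of the alkene by H3O⁺: the π bond acts as the nucleophile and picks up H⁺, giving the more stable (Markovnikov) tertiary carbocation. H2O is released.
(No 1,2-shift: no single shift to an adjacent carbon would give a more stable cation.)
Step 2: A lone pair on the oxygen of H2O attacks the carbocation, forming a C–O bond and an oxonium ion (a protonated alcohol).
Step 3: Proton transfer from the O–H of the oxonium ion to H2O completes the catalytic cycle and yields the alcohol.
Total: 3 elementary steps.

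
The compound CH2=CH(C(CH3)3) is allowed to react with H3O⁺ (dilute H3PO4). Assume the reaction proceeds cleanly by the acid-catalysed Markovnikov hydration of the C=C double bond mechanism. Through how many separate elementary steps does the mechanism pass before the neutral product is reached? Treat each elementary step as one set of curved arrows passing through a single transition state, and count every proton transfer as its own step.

Step 1: Protonation of the alkene by H3O⁺: the π bond acts as the nucleophile and picks up H⁺, giving the more stable (Markovnikov) secondary carbocation. H2O is released.
Step 2: A 1,2-methyl shift from the adjacent tert-butyl carbon moves the positive charge from the secondary centre to an adjacent carbon, generating a more stable tertiary carbocation.
Step 3: Water acts as the nucleophile: an oxygen lone pair bonds to the cationic carbon, giving an oxonium-ion intermediate.
Step 4: Deprotonation of the oxonium ion by a water molecule delivers the neutral alcohol and regenerates the acid catalyst.
Total: 4 elementary steps.

4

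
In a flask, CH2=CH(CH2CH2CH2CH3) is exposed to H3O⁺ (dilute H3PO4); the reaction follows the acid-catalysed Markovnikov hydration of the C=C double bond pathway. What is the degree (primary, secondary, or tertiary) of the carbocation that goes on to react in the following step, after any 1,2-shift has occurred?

secondary

Step 1: Electrophilic addition begins with the π(C=C) electrons forming a bond to the proton of H3O⁺. Following Markovnikov's rule, the resulting cation is secondary. H2O is released.
No single 1,2-shift to an adjacent carbon would give a more-substituted cation, so no rearrangement occurs.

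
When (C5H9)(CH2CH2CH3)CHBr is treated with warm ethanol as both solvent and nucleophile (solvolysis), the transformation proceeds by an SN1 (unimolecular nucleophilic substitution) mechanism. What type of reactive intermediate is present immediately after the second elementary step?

Step 1: The C–Br bond breaks with both electrons going to the bromide; Br⁻ leaves and a secondary carbocation remains.
Step 2: Carbocation rearrangement: a 1,2-hydride shift from the adjacent cyclopentyl carbon converts the initially-formed secondary cation into the more stable tertiary cation.
After step 2 the species present is a tertiary carbocation.

tertiary carbocation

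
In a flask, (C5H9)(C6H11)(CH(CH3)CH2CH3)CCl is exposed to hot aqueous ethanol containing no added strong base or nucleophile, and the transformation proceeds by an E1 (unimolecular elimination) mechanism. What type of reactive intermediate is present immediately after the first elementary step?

Step 1: Unassisted departure of Cl⁻ (taking the C–Cl bonding pair) generates a tertiary carbocation.
After step 1 the species present is a tertiary carbocation.

tertiary carbocation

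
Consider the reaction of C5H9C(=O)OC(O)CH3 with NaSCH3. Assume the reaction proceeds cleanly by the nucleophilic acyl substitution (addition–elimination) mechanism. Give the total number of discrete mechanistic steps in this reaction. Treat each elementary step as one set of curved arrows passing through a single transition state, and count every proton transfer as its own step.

Step 1: CH3S⁻ adds to the carbonyl carbon; the C=O π electrons shift onto oxygen and a tetrahedral alkoxide intermediate forms.
Step 2: Collapse of the tetrahedral intermediate: the alkoxide oxygen pushes its lone pair back to re-form C=O while CH3CO2⁻ leaves.
Total: 2 elementary steps.

2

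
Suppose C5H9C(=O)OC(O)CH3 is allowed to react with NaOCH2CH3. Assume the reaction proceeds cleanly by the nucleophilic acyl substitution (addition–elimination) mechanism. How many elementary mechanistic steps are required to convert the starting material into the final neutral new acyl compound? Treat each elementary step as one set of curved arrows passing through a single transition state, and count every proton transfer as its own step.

Step 1: CH3CH2O⁻ adds to the carbonyl carbon; the C=O π electrons shift onto oxygen and a tetrahedral alkoxide intermediate forms.
Step 2: Collapse of the tetrahedral intermediate: the alkoxide oxygen pushes its lone pair back to re-form C=O while CH3CO2⁻ leaves.
Total: 2 elementary steps.

2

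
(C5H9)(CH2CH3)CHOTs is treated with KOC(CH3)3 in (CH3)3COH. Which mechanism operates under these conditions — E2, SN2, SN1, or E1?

Conditions: a strong/bulky base with a secondary substrate bearing a β-hydrogen.
These conditions are the textbook signature of the E2 pathway.
A strong (often hindered) base removes a β-H in concert with loss of the leaving group — bimolecular elimination.

E2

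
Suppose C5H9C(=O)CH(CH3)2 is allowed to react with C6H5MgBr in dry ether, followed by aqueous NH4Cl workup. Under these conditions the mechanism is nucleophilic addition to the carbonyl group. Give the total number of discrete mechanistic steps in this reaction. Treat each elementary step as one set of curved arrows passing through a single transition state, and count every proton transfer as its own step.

2

Step 1: Nucleophilic addition: the carbanion-like carbon of C6H5MgBr adds to the carbonyl carbon, pushing the π(C=O) electron pair onto oxygen and giving a tetrahedral alkoxide.
Step 2: On aqueous NH4Cl workup the alkoxide oxygen is protonated, giving an alcohol.
Total: 2 elementary steps.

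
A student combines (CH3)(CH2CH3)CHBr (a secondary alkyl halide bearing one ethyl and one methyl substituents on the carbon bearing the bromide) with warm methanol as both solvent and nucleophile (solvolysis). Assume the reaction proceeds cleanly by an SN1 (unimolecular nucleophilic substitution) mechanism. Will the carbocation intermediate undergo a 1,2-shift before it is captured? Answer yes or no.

no

The first-formed carbocation is secondary.
No single 1,2-shift to an adjacent carbon would produce a more-substituted cation than the one already present, so no rearrangement occurs.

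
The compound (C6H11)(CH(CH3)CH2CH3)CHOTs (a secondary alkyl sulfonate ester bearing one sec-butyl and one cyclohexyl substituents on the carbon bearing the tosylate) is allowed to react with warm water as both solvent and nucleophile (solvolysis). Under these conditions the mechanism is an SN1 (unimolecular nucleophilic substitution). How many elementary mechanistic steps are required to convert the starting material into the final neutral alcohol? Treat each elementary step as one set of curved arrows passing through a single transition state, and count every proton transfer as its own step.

4

Step 1: Rate-determining heterolysis of the C–O bond gives TsO⁻ and a secondary carbocation.
Step 2: A hydride (H with its bonding pair) migrates from the adjacent sec-butyl carbon to the cationic centre — a 1,2-hydride shift — upgrading the secondary cation to a tertiary one.
Step 3: A lone pair on the oxygen of H2O attacks the carbocation, forming a new C–O σ-bond and an oxonium ion.
Step 4: A second solvent molecule removes the proton on oxygen, giving the neutral alcohol product.
Total: 4 elementary steps.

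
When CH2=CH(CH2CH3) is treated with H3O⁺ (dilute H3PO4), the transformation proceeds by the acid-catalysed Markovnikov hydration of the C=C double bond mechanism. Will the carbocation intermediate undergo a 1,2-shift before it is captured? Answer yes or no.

no

The first-formed carbocation is secondary.
No single 1,2-shift to an adjacent carbon would produce a more-substituted cation than the one already present, so no rearrangement occurs.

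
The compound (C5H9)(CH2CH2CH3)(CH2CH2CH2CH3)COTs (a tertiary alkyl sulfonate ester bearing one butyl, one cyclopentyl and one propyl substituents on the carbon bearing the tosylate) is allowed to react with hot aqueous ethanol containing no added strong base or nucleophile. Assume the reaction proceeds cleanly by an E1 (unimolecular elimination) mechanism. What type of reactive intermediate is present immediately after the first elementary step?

Step 1: The C–O bond breaks with both electrons going to the tosylate; TsO⁻ leaves and a tertiary carbocation remains.
After step 1 the species present is a tertiary carbocation.

tertiary carbocation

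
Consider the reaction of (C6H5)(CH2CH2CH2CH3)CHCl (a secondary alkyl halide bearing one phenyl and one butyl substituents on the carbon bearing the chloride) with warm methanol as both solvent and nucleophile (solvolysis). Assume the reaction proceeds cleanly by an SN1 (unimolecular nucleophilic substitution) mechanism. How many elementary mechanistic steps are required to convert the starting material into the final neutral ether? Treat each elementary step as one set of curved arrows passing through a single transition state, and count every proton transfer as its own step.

3

Step 1: Rate-determining heterolysis of the C–Cl bond gives Cl⁻ and a secondary carbocation.
(No 1,2-shift: no single shift to an adjacent carbon would give a more stable cation.)
Step 2: A lone pair on the oxygen of CH3OH attacks the carbocation, forming a new C–O σ-bond and an oxonium ion.
Step 3: Deprotonation of the oxonium oxygen by solvent methanol yields the neutral ether.
Total: 3 elementary steps.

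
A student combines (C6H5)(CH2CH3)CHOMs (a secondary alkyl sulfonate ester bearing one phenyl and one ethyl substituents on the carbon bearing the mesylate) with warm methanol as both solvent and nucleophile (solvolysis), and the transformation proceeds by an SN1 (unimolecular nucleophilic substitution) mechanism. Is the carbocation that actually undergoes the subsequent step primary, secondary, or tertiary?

secondary

Step 1: Unassisted departure of MsO⁻ (taking the C–O bonding pair) generates a secondary carbocation.
No single 1,2-shift to an adjacent carbon would give a more-substituted cation, so no rearrangement occurs.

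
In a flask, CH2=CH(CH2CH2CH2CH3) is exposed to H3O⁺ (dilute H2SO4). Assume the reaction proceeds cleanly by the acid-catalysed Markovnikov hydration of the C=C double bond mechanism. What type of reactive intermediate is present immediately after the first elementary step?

secondary carbocation

Step 1: The π electrons of the C=C bond attack a proton of H3O⁺; Markovnikov addition places the new C–H on the less-substituted alkene carbon, so the positive charge ends up on the more-substituted carbon — a secondary carbocation. H2O is released.
After step 1 the species present is a secondary carbocation.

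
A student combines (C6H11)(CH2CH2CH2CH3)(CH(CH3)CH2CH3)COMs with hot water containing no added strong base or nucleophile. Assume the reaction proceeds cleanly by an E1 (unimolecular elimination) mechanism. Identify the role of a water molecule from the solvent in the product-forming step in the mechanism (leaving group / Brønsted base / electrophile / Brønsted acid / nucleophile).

Step 2: Loss of a β-proton to a water molecule of the solvent: the C–H bonding pair collapses toward the cationic carbon to form the C=C π bond, yielding the alkene.
A water molecule from the solvent in the product-forming step accepts a proton in a proton-transfer step — a Brønsted base.

Brønsted base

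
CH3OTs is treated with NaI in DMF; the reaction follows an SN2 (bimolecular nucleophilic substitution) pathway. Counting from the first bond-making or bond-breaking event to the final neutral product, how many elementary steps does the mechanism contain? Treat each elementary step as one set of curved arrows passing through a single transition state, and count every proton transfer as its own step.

Step 1: I⁻ attacks the back face of the α-carbon while TsO⁻ departs with the C–O bonding pair — a single concerted displacement through a pentacoordinate transition state.
Total: 1 elementary step.

1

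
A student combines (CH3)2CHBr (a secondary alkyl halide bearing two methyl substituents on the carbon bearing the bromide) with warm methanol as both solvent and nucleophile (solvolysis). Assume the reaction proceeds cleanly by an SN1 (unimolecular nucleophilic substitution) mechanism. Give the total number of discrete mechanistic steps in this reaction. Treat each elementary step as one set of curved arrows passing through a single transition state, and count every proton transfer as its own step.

Step 1: Rate-determining heterolysis of the C–Br bond gives Br⁻ and a secondary carbocation.
(No 1,2-shift: no single shift to an adjacent carbon would give a more stable cation.)
Step 2: A lone pair on the oxygen of CH3OH attacks the carbocation, forming a new C–O σ-bond and an oxonium ion.
Step 3: Deprotonation of the oxonium oxygen by solvent methanol yields the neutral ether.
Total: 3 elementary steps.

3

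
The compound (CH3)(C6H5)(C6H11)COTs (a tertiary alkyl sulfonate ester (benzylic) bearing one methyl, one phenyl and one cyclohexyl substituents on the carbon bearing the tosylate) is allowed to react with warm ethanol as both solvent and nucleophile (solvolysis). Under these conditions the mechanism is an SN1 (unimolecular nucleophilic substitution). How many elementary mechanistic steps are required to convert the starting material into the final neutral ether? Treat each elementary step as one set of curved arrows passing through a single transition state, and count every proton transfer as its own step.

3

Step 1: Rate-determining heterolysis of the C–O bond gives TsO⁻ and a tertiary carbocation.
(No 1,2-shift: no single shift to an adjacent carbon would give a more stable cation.)
Step 2: A lone pair on the oxygen of CH3CH2OH attacks the carbocation, forming a new C–O σ-bond and an oxonium ion.
Step 3: A second solvent molecule removes the proton on oxygen, giving the neutral ether product.
Total: 3 elementary steps.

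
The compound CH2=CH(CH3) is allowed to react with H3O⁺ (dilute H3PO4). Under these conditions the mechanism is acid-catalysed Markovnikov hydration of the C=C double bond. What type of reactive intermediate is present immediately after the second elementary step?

oxonium ion

Step 1: Protonation of the alkene by H3O⁺: the π bond acts as the nucleophile and picks up H⁺, giving the more stable (Markovnikov) secondary carbocation. H2O is released.
Step 2: Nucleophilic capture of the cation by H2O produces the protonated alcohol (an oxonium ion).
After step 2 the species present is an oxonium ion.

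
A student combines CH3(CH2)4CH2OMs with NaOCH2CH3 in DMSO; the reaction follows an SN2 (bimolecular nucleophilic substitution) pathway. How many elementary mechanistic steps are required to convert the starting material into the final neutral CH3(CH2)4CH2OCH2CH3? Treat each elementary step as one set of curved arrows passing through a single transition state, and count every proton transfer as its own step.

Step 1: The ethoxide nucleophile donates a lone pair from O to the α-carbon in a backside attack; simultaneously the C–O σ-bond breaks and both of its electrons leave with MsO⁻. One concerted step with inversion of configuration.
Total: 1 elementary step.

1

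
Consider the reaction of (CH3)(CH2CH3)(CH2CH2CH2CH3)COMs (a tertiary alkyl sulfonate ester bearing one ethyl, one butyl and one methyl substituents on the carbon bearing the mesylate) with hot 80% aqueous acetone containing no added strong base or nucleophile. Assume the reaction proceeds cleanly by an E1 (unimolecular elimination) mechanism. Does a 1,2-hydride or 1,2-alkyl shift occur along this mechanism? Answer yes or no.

no

The first-formed carbocation is tertiary.
No single 1,2-shift to an adjacent carbon would produce a more-substituted cation than the one already present, so no rearrangement occurs.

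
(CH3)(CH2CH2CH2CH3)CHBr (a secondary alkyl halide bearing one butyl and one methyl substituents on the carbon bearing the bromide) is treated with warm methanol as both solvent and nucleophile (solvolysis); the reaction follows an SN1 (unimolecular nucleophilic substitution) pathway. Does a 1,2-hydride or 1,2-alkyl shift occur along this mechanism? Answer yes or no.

The first-formed carbocation is secondary.
No single 1,2-shift to an adjacent carbon would produce a more-substituted cation than the one already present, so no rearrangement occurs.

no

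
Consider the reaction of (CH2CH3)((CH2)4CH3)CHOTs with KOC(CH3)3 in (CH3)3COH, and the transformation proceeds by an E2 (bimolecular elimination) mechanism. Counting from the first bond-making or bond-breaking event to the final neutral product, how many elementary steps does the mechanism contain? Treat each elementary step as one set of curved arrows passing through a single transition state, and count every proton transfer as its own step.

1

Step 1: The strong base (CH3)3CO⁻ removes a β-hydrogen; in the same concerted event the electrons of the breaking C–H bond form the new π(C=C) bond and the C–O σ-bond breaks, expelling TsO⁻. Anti-periplanar geometry; one transition state.
Total: 1 elementary step.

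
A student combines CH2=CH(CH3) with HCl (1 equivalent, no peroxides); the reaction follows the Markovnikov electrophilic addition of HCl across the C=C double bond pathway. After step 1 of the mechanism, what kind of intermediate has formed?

secondary carbocation

Step 1: The π electrons of the C=C bond attack a proton of HCl; Markovnikov addition places the new C–H on the less-substituted alkene carbon, so the positive charge ends up on the more-substituted carbon — a secondary carbocation. The H–Cl bond breaks heterolytically, releasing Cl⁻.
After step 1 the species present is a secondary carbocation.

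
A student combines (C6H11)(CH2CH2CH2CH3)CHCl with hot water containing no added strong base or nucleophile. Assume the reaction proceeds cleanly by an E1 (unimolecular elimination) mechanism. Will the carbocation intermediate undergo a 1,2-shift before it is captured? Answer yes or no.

The first-formed carbocation is secondary.
The adjacent cyclohexyl carbon already bears 2 other carbon substituents and has a hydrogen to migrate; after a 1,2-hydride shift from that carbon the positive charge sits on a tertiary centre.
Tertiary is more stable than secondary, so the shift occurs.

yes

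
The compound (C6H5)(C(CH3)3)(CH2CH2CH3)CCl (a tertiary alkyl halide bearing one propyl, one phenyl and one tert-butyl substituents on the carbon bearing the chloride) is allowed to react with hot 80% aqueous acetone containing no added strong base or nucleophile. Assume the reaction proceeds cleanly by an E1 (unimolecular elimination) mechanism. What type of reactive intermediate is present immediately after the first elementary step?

Step 1: The C–Cl bond breaks with both electrons going to the chloride; Cl⁻ leaves and a tertiary carbocation remains.
After step 1 the species present is a tertiary carbocation.

tertiary carbocation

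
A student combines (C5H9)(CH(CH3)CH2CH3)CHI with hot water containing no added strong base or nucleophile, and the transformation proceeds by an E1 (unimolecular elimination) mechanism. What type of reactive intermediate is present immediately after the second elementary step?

Step 1: Unassisted departure of I⁻ (taking the C–I bonding pair) generates a secondary carbocation.
Step 2: A hydride (H with its bonding pair) migrates from the adjacent cyclopentyl carbon to the cationic centre — a 1,2-hydride shift — upgrading the secondary cation to a tertiary one.
After step 2 the species present is a tertiary carbocation.

tertiary carbocation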